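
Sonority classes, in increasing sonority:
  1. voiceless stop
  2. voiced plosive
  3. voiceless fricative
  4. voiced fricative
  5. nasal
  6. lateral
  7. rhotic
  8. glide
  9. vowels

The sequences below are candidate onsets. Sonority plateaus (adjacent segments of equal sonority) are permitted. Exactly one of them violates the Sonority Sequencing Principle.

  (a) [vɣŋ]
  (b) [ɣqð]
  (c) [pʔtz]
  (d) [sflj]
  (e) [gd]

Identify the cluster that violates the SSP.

b

(a) [vɣŋ]: profile 4-4-5 — obeys.
(b) [ɣqð]: profile 4-1-4 — violates.
(c) [pʔtz]: profile 1-1-1-4 — obeys.
(d) [sflj]: profile 3-3-6-8 — obeys.
(e) [gd]: profile 2-2 — obeys.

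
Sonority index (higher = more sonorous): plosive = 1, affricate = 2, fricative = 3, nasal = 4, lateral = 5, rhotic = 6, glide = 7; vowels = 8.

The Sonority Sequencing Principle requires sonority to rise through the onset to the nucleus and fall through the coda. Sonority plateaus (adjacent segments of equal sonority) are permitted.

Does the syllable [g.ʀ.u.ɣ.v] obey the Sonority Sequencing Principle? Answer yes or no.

Onset: /g/ is a plosive (sonority 1), /ʀ/ is a rhotic (sonority 6); then the nucleus /u/ (sonority 8).
Onset profile 1-6-8 — rises to the nucleus.
Coda: /ɣ/ is a fricative (sonority 3), /v/ is a fricative (sonority 3).
Coda profile 8-3-3 — falls from the nucleus.

yes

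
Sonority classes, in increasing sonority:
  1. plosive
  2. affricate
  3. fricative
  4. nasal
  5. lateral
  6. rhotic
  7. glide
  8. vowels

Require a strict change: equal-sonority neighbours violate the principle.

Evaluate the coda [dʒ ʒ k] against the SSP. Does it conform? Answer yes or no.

no

/dʒ/ — affricate, sonority 2.
/ʒ/ — fricative, sonority 3.
/k/ — plosive, sonority 1.
The profile is 2-3-1. Between /dʒ/ (2) and /ʒ/ (3) sonority does not fall, so the cluster violates the SSP.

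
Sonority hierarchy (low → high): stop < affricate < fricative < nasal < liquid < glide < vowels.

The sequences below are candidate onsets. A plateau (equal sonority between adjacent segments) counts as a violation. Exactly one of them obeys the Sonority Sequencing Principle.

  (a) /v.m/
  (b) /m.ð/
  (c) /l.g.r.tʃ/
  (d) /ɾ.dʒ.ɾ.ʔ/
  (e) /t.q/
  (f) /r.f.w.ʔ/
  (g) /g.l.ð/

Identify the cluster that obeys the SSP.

(a) 3-4 → obeys
(b) 4-3 → violates
(c) 5-1-5-2 → violates
(d) 5-2-5-1 → violates
(e) 1-1 → violates
(f) 5-3-6-1 → violates
(g) 1-5-3 → violates

a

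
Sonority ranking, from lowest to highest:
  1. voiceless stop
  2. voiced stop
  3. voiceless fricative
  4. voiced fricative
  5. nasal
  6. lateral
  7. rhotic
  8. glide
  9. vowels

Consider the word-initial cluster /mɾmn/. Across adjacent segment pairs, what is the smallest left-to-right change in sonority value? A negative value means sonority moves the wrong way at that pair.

/m/ — nasal, sonority 5.
/ɾ/ — rhotic, sonority 7.
/m/ — nasal, sonority 5.
/n/ — nasal, sonority 5.
/m/→/ɾ/: change +2.
/ɾ/→/m/: change -2.
/m/→/n/: change +0.
Minimum = -2.

-2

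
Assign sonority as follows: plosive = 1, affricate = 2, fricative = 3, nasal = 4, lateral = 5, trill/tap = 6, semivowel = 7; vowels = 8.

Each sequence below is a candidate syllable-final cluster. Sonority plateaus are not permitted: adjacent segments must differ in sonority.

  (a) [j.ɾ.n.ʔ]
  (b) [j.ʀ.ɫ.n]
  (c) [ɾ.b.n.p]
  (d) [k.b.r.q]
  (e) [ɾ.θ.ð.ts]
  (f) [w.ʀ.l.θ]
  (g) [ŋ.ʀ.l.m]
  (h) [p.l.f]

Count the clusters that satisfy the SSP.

3

(a) [j.ɾ.n.ʔ]: profile 7-6-4-1 — obeys.
(b) [j.ʀ.ɫ.n]: profile 7-6-5-4 — obeys.
(c) [ɾ.b.n.p]: profile 6-1-4-1 — violates.
(d) [k.b.r.q]: profile 1-1-6-1 — violates.
(e) [ɾ.θ.ð.ts]: profile 6-3-3-2 — violates.
(f) [w.ʀ.l.θ]: profile 7-6-5-3 — obeys.
(g) [ŋ.ʀ.l.m]: profile 4-6-5-4 — violates.
(h) [p.l.f]: profile 1-5-3 — violates.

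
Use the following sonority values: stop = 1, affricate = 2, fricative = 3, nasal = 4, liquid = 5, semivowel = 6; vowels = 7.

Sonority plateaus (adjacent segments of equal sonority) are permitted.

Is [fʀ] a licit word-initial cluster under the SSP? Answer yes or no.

yes

/f/ — fricative, sonority 3.
/ʀ/ — liquid, sonority 5.
The profile 3-5 strictly rises, so the word-initial cluster satisfies the SSP.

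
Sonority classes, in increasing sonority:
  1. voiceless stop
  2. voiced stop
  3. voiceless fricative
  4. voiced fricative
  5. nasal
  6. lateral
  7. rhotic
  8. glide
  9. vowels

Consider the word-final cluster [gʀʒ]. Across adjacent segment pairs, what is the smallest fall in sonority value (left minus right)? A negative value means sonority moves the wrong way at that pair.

-5

/g/: voiced stop = 2.
/ʀ/: rhotic = 7.
/ʒ/: voiced fricative = 4.
/g/→/ʀ/: change -5.
/ʀ/→/ʒ/: change +3.
Minimum = -5.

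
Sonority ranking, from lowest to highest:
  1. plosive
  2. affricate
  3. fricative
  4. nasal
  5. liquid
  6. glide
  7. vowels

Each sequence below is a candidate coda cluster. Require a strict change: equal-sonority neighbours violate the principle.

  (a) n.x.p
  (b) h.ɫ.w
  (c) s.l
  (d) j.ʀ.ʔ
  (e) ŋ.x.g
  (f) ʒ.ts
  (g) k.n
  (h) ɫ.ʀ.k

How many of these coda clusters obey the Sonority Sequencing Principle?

4

(a) sonority 4-3-1: well-formed.
(b) sonority 3-5-6: ill-formed.
(c) sonority 3-5: ill-formed.
(d) sonority 6-5-1: well-formed.
(e) sonority 4-3-1: well-formed.
(f) sonority 3-2: well-formed.
(g) sonority 1-4: ill-formed.
(h) sonority 5-5-1: ill-formed.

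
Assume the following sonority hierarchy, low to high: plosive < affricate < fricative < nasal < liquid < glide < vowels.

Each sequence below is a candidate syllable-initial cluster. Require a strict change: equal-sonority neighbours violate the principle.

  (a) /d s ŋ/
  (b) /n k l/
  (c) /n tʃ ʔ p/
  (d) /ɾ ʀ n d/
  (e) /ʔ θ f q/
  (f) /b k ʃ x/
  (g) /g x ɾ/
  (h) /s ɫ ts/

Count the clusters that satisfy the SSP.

(a) 1-3-4 → obeys
(b) 4-1-5 → violates
(c) 4-2-1-1 → violates
(d) 5-5-4-1 → violates
(e) 1-3-3-1 → violates
(f) 1-1-3-3 → violates
(g) 1-3-5 → obeys
(h) 3-5-2 → violates

2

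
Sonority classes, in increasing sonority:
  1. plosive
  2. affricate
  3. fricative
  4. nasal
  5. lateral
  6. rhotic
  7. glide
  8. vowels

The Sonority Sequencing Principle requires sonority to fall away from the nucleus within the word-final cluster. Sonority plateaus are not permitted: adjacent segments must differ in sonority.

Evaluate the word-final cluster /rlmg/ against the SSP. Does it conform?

yes

/r/ — rhotic, sonority 6.
/l/ — lateral, sonority 5.
/m/ — nasal, sonority 4.
/g/ — plosive, sonority 1.
The profile 6-5-4-1 strictly falls, so the word-final cluster satisfies the SSP.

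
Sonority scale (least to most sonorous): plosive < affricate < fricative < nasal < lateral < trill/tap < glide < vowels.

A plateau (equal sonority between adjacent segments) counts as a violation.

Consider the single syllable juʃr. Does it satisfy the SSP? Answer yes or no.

Onset: /j/ is a glide (sonority 7); then the nucleus /u/ (sonority 8).
Onset profile 7-8 — rises to the nucleus.
Coda: /ʃ/ is a fricative (sonority 3), /r/ is a trill/tap (sonority 6).
Coda profile 8-3-6 — does not strictly fall throughout.

no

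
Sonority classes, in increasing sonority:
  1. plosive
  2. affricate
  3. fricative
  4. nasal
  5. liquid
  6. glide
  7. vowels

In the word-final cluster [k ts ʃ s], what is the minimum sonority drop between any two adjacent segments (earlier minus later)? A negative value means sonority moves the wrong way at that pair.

-1

/k/ — plosive, sonority 1.
/ts/ — affricate, sonority 2.
/ʃ/ — fricative, sonority 3.
/s/ — fricative, sonority 3.
/k/→/ts/: change -1.
/ts/→/ʃ/: change -1.
/ʃ/→/s/: change +0.
Minimum = -1.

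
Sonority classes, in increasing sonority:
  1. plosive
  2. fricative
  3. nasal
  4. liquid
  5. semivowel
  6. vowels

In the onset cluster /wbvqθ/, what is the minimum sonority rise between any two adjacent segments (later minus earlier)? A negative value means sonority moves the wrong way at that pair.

-4

/w/: semivowel = 5.
/b/: plosive = 1.
/v/: fricative = 2.
/q/: plosive = 1.
/θ/: fricative = 2.
/w/→/b/: change -4.
/b/→/v/: change +1.
/v/→/q/: change -1.
/q/→/θ/: change +1.
Minimum = -4.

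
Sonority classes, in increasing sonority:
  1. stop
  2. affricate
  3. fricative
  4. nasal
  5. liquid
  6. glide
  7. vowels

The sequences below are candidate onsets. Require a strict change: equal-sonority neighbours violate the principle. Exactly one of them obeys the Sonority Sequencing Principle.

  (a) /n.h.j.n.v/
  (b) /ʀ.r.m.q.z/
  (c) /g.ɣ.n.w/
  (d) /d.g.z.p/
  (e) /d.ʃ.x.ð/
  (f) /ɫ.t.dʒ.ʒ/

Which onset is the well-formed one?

(a) /n.h.j.n.v/: profile 4-3-6-4-3 — violates.
(b) /ʀ.r.m.q.z/: profile 5-5-4-1-3 — violates.
(c) /g.ɣ.n.w/: profile 1-3-4-6 — obeys.
(d) /d.g.z.p/: profile 1-1-3-1 — violates.
(e) /d.ʃ.x.ð/: profile 1-3-3-3 — violates.
(f) /ɫ.t.dʒ.ʒ/: profile 5-1-2-3 — violates.

c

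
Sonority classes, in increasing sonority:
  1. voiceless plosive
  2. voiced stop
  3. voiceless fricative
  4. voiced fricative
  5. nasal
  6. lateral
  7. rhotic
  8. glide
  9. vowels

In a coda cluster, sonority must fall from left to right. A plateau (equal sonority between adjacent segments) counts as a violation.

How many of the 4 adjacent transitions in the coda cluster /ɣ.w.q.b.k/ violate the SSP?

/ɣ/ — voiced fricative, sonority 4.
/w/ — glide, sonority 8.
/q/ — voiceless plosive, sonority 1.
/b/ — voiced stop, sonority 2.
/k/ — voiceless plosive, sonority 1.
/ɣ/→/w/: 4→8 (does not fall) — violation.
/w/→/q/: 8→1 (falls) — ok.
/q/→/b/: 1→2 (does not fall) — violation.
/b/→/k/: 2→1 (falls) — ok.

2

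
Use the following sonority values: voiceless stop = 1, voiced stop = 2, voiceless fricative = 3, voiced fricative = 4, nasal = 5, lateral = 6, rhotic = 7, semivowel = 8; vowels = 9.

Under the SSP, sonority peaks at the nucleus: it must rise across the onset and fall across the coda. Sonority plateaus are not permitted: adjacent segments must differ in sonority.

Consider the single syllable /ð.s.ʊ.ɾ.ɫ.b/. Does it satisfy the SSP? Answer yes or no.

no

Onset: /ð/ is a voiced fricative (sonority 4), /s/ is a voiceless fricative (sonority 3); then the nucleus /ʊ/ (sonority 9).
Onset profile 4-3-9 — does not strictly rise throughout.
Coda: /ɾ/ is a rhotic (sonority 7), /ɫ/ is a lateral (sonority 6), /b/ is a voiced stop (sonority 2).
Coda profile 9-7-6-2 — falls from the nucleus.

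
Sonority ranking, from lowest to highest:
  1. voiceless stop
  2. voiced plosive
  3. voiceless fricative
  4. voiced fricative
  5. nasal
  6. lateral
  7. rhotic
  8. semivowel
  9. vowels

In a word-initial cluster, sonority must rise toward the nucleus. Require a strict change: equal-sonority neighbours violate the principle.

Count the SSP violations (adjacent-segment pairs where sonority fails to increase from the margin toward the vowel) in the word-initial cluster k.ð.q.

1

/k/ — voiceless stop, sonority 1.
/ð/ — voiced fricative, sonority 4.
/q/ — voiceless stop, sonority 1.
/k/→/ð/: 1→4 (rises) — ok.
/ð/→/q/: 4→1 (does not rise) — violation.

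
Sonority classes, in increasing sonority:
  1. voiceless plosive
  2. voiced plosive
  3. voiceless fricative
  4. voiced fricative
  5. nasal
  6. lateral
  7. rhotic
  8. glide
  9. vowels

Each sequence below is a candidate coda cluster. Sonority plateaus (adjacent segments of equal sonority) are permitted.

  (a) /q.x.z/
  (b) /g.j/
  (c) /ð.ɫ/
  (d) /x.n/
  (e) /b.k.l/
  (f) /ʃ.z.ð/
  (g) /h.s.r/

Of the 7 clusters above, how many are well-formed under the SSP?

(a) /q.x.z/: profile 1-3-4 — violates.
(b) /g.j/: profile 2-8 — violates.
(c) /ð.ɫ/: profile 4-6 — violates.
(d) /x.n/: profile 3-5 — violates.
(e) /b.k.l/: profile 2-1-6 — violates.
(f) /ʃ.z.ð/: profile 3-4-4 — violates.
(g) /h.s.r/: profile 3-3-7 — violates.

0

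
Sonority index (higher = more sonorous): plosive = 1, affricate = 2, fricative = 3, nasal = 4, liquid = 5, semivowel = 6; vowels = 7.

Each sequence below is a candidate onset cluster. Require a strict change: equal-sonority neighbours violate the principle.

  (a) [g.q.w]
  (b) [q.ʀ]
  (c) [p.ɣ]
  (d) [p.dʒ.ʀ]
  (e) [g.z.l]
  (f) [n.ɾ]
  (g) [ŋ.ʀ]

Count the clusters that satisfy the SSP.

(a) sonority 1-1-6: ill-formed.
(b) sonority 1-5: well-formed.
(c) sonority 1-3: well-formed.
(d) sonority 1-2-5: well-formed.
(e) sonority 1-3-5: well-formed.
(f) sonority 4-5: well-formed.
(g) sonority 4-5: well-formed.

6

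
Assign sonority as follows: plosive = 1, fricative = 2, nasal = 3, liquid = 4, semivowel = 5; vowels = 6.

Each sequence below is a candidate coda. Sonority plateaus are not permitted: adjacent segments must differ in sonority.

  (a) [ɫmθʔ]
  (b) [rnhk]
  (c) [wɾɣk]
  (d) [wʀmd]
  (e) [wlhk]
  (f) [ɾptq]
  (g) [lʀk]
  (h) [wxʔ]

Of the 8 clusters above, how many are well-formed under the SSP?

(a) 4-3-2-1 → obeys
(b) 4-3-2-1 → obeys
(c) 5-4-2-1 → obeys
(d) 5-4-3-1 → obeys
(e) 5-4-2-1 → obeys
(f) 4-1-1-1 → violates
(g) 4-4-1 → violates
(h) 5-2-1 → obeys

6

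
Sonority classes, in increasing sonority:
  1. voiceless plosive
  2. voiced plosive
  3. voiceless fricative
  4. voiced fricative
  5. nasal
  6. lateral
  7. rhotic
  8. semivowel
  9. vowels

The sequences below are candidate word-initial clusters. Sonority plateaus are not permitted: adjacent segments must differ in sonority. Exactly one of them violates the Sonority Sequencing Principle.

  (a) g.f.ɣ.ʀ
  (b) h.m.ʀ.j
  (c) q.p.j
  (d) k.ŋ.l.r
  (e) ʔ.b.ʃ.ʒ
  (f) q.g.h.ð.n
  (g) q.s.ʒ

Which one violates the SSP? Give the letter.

c

(a) sonority 2-3-4-7: well-formed.
(b) sonority 3-5-7-8: well-formed.
(c) sonority 1-1-8: ill-formed.
(d) sonority 1-5-6-7: well-formed.
(e) sonority 1-2-3-4: well-formed.
(f) sonority 1-2-3-4-5: well-formed.
(g) sonority 1-3-4: well-formed.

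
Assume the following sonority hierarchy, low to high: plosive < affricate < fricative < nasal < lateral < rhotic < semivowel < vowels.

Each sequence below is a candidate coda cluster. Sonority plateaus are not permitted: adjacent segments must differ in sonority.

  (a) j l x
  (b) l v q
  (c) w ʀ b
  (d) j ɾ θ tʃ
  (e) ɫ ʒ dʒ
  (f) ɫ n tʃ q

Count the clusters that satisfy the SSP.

(a) j l x: profile 7-5-3 — obeys.
(b) l v q: profile 5-3-1 — obeys.
(c) w ʀ b: profile 7-6-1 — obeys.
(d) j ɾ θ tʃ: profile 7-6-3-2 — obeys.
(e) ɫ ʒ dʒ: profile 5-3-2 — obeys.
(f) ɫ n tʃ q: profile 5-4-2-1 — obeys.

6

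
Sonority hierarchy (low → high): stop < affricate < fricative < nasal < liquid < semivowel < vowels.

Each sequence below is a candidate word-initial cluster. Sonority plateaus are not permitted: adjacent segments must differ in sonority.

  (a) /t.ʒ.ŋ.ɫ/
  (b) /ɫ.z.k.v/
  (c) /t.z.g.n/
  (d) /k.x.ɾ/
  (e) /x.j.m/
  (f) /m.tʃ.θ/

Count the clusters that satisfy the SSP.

(a) 1-3-4-5 → obeys
(b) 5-3-1-3 → violates
(c) 1-3-1-4 → violates
(d) 1-3-5 → obeys
(e) 3-6-4 → violates
(f) 4-2-3 → violates

2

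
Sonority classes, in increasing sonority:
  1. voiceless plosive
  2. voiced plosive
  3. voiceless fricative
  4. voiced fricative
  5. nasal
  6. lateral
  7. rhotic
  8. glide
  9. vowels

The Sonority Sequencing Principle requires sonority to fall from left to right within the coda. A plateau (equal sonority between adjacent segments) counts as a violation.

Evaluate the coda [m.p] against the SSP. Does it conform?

yes

/m/ — nasal, sonority 5.
/p/ — voiceless plosive, sonority 1.
The profile 5-1 strictly falls, so the coda satisfies the SSP.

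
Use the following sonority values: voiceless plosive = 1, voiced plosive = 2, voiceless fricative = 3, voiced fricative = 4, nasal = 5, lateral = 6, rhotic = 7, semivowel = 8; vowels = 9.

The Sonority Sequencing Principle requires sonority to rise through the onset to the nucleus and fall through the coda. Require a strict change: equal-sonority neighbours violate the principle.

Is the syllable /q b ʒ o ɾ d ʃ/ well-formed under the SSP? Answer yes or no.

no

Onset: /q/ is a voiceless plosive (sonority 1), /b/ is a voiced plosive (sonority 2), /ʒ/ is a voiced fricative (sonority 4); then the nucleus /o/ (sonority 9).
Onset profile 1-2-4-9 — rises to the nucleus.
Coda: /ɾ/ is a rhotic (sonority 7), /d/ is a voiced plosive (sonority 2), /ʃ/ is a voiceless fricative (sonority 3).
Coda profile 9-7-2-3 — does not strictly fall throughout.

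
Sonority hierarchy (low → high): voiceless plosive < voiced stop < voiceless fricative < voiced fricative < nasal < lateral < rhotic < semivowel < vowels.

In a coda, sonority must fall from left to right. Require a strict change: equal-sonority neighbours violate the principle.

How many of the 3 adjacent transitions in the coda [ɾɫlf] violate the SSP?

1

/ɾ/ — rhotic, sonority 7.
/ɫ/ — lateral, sonority 6.
/l/ — lateral, sonority 6.
/f/ — voiceless fricative, sonority 3.
/ɾ/→/ɫ/: 7→6 (falls) — ok.
/ɫ/→/l/: 6→6 (plateau) — violation.
/l/→/f/: 6→3 (falls) — ok.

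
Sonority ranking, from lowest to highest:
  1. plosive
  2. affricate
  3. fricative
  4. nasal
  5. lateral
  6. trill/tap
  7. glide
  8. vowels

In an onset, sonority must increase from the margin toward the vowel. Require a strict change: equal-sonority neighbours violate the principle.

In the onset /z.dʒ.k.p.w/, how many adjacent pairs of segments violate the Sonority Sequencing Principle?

/z/ — fricative, sonority 3.
/dʒ/ — affricate, sonority 2.
/k/ — plosive, sonority 1.
/p/ — plosive, sonority 1.
/w/ — glide, sonority 7.
/z/→/dʒ/: 3→2 (does not rise) — violation.
/dʒ/→/k/: 2→1 (does not rise) — violation.
/k/→/p/: 1→1 (plateau) — violation.
/p/→/w/: 1→7 (rises) — ok.

3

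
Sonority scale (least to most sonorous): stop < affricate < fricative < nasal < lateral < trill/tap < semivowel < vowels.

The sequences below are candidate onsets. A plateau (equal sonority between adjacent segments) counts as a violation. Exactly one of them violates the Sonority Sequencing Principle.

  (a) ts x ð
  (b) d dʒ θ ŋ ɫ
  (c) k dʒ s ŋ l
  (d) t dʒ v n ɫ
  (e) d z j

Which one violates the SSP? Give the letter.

a

(a) ts x ð: profile 2-3-3 — violates.
(b) d dʒ θ ŋ ɫ: profile 1-2-3-4-5 — obeys.
(c) k dʒ s ŋ l: profile 1-2-3-4-5 — obeys.
(d) t dʒ v n ɫ: profile 1-2-3-4-5 — obeys.
(e) d z j: profile 1-3-7 — obeys.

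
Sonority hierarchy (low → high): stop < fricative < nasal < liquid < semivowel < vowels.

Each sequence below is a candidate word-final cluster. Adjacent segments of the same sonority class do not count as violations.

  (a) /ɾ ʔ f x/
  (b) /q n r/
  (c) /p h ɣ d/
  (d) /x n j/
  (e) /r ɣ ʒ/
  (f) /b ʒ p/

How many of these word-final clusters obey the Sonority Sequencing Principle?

(a) 4-1-2-2 → violates
(b) 1-3-4 → violates
(c) 1-2-2-1 → violates
(d) 2-3-5 → violates
(e) 4-2-2 → obeys
(f) 1-2-1 → violates

1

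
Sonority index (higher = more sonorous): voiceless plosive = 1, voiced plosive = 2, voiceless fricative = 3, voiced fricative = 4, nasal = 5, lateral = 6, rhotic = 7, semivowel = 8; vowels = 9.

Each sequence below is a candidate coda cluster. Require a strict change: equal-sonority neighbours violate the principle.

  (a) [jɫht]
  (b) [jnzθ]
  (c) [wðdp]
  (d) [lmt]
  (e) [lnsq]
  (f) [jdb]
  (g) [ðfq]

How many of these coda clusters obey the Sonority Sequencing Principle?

6

(a) 8-6-3-1 → obeys
(b) 8-5-4-3 → obeys
(c) 8-4-2-1 → obeys
(d) 6-5-1 → obeys
(e) 6-5-3-1 → obeys
(f) 8-2-2 → violates
(g) 4-3-1 → obeys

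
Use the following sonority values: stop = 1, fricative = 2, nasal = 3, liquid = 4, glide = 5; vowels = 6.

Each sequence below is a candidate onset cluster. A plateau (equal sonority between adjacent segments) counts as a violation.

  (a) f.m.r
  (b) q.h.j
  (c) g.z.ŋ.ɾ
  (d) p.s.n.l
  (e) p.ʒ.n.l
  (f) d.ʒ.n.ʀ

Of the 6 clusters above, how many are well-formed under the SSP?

(a) sonority 2-3-4: well-formed.
(b) sonority 1-2-5: well-formed.
(c) sonority 1-2-3-4: well-formed.
(d) sonority 1-2-3-4: well-formed.
(e) sonority 1-2-3-4: well-formed.
(f) sonority 1-2-3-4: well-formed.

6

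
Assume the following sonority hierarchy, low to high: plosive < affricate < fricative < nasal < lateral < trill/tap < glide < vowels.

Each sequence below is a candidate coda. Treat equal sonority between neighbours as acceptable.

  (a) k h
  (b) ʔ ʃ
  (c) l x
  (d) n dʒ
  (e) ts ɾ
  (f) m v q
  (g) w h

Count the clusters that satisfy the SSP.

4

(a) 1-3 → violates
(b) 1-3 → violates
(c) 5-3 → obeys
(d) 4-2 → obeys
(e) 2-6 → violates
(f) 4-3-1 → obeys
(g) 7-3 → obeys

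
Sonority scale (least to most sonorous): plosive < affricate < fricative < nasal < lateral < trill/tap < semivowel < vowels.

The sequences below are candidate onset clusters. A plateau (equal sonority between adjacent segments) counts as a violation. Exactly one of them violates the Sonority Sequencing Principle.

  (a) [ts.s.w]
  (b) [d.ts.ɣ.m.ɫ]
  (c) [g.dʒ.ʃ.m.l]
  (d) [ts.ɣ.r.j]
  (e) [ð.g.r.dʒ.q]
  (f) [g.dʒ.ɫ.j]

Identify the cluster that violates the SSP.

e

(a) sonority 2-3-7: well-formed.
(b) sonority 1-2-3-4-5: well-formed.
(c) sonority 1-2-3-4-5: well-formed.
(d) sonority 2-3-6-7: well-formed.
(e) sonority 3-1-6-2-1: ill-formed.
(f) sonority 1-2-5-7: well-formed.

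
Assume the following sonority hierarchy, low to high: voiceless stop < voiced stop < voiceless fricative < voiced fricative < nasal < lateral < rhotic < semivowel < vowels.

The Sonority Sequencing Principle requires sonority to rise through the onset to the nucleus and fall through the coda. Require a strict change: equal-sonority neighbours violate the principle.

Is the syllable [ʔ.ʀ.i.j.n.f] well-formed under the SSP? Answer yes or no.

yes

Onset: /ʔ/ is a voiceless stop (sonority 1), /ʀ/ is a rhotic (sonority 7); then the nucleus /i/ (sonority 9).
Onset profile 1-7-9 — rises to the nucleus.
Coda: /j/ is a semivowel (sonority 8), /n/ is a nasal (sonority 5), /f/ is a voiceless fricative (sonority 3).
Coda profile 9-8-5-3 — falls from the nucleus.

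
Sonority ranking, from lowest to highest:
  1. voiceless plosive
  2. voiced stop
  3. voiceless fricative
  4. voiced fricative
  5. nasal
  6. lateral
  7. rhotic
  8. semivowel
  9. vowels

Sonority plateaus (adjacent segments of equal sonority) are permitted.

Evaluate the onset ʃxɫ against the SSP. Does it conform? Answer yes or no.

/ʃ/ — voiceless fricative, sonority 3.
/x/ — voiceless fricative, sonority 3.
/ɫ/ — lateral, sonority 6.
The profile 3-3-6 is non-decreasing (plateaus allowed), so the onset satisfies the SSP.

yes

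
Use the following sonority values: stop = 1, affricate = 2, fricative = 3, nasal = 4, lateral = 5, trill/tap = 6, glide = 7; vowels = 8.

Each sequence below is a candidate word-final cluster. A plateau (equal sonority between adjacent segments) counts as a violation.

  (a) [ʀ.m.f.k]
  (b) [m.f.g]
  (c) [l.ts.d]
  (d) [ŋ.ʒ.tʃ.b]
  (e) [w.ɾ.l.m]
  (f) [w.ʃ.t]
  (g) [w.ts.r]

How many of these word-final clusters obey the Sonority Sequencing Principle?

6

(a) [ʀ.m.f.k]: profile 6-4-3-1 — obeys.
(b) [m.f.g]: profile 4-3-1 — obeys.
(c) [l.ts.d]: profile 5-2-1 — obeys.
(d) [ŋ.ʒ.tʃ.b]: profile 4-3-2-1 — obeys.
(e) [w.ɾ.l.m]: profile 7-6-5-4 — obeys.
(f) [w.ʃ.t]: profile 7-3-1 — obeys.
(g) [w.ts.r]: profile 7-2-6 — violates.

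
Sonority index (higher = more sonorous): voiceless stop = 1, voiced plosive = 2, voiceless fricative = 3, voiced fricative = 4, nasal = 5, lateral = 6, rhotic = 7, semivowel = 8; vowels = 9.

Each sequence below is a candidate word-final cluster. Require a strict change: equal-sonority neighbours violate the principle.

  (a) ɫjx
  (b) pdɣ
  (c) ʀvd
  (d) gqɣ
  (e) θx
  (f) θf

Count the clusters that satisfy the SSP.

(a) sonority 6-8-3: ill-formed.
(b) sonority 1-2-4: ill-formed.
(c) sonority 7-4-2: well-formed.
(d) sonority 2-1-4: ill-formed.
(e) sonority 3-3: ill-formed.
(f) sonority 3-3: ill-formed.

1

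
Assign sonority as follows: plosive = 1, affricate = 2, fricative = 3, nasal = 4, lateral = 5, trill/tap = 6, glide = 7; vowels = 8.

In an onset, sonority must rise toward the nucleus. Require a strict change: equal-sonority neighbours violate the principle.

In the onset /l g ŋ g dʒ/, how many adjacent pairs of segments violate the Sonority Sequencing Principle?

/l/ — lateral, sonority 5.
/g/ — plosive, sonority 1.
/ŋ/ — nasal, sonority 4.
/g/ — plosive, sonority 1.
/dʒ/ — affricate, sonority 2.
/l/→/g/: 5→1 (does not rise) — violation.
/g/→/ŋ/: 1→4 (rises) — ok.
/ŋ/→/g/: 4→1 (does not rise) — violation.
/g/→/dʒ/: 1→2 (rises) — ok.

2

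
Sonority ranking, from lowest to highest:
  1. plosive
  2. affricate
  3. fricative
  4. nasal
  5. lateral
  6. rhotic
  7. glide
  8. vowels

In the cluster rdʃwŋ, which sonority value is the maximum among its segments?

7

/r/ is a rhotic (sonority 6).
/d/ is a plosive (sonority 1).
/ʃ/ is a fricative (sonority 3).
/w/ is a glide (sonority 7).
/ŋ/ is a nasal (sonority 4).
The maximum is 7.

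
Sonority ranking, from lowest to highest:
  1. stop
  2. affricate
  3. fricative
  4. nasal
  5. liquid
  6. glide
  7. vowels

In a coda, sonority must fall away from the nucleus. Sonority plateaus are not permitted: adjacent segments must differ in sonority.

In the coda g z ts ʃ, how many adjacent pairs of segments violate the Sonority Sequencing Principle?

/g/ is a stop (sonority 1).
/z/ is a fricative (sonority 3).
/ts/ is an affricate (sonority 2).
/ʃ/ is a fricative (sonority 3).
/g/→/z/: 1→3 (does not fall) — violation.
/z/→/ts/: 3→2 (falls) — ok.
/ts/→/ʃ/: 2→3 (does not fall) — violation.

2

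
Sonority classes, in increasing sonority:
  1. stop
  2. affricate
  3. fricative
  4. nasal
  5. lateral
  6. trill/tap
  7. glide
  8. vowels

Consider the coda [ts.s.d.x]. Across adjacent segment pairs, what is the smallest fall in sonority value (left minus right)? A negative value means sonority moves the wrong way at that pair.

/ts/ is an affricate (sonority 2).
/s/ is a fricative (sonority 3).
/d/ is a stop (sonority 1).
/x/ is a fricative (sonority 3).
/ts/→/s/: change -1.
/s/→/d/: change +2.
/d/→/x/: change -2.
Minimum = -2.

-2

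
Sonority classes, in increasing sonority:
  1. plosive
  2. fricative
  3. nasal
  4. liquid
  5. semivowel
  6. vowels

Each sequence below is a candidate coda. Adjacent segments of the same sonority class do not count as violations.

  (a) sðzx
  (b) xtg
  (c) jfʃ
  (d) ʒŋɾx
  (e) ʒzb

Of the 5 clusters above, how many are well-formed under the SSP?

4

(a) sonority 2-2-2-2: well-formed.
(b) sonority 2-1-1: well-formed.
(c) sonority 5-2-2: well-formed.
(d) sonority 2-3-4-2: ill-formed.
(e) sonority 2-2-1: well-formed.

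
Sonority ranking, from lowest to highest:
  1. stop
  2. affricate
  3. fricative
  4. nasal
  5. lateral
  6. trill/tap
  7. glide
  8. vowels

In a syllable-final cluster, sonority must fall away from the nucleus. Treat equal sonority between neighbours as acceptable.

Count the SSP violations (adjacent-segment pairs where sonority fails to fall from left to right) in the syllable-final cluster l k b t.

/l/: lateral = 5.
/k/: stop = 1.
/b/: stop = 1.
/t/: stop = 1.
/l/→/k/: 5→1 (falls) — ok.
/k/→/b/: 1→1 (plateau, allowed) — ok.
/b/→/t/: 1→1 (plateau, allowed) — ok.

0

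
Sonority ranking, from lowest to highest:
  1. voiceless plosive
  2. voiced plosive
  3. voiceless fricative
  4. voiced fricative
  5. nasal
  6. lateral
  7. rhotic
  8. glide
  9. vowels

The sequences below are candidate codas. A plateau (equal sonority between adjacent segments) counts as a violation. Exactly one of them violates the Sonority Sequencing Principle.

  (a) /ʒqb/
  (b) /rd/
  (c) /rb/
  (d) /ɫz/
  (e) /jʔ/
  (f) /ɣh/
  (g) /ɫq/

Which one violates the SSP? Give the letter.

a

(a) /ʒqb/: profile 4-1-2 — violates.
(b) /rd/: profile 7-2 — obeys.
(c) /rb/: profile 7-2 — obeys.
(d) /ɫz/: profile 6-4 — obeys.
(e) /jʔ/: profile 8-1 — obeys.
(f) /ɣh/: profile 4-3 — obeys.
(g) /ɫq/: profile 6-1 — obeys.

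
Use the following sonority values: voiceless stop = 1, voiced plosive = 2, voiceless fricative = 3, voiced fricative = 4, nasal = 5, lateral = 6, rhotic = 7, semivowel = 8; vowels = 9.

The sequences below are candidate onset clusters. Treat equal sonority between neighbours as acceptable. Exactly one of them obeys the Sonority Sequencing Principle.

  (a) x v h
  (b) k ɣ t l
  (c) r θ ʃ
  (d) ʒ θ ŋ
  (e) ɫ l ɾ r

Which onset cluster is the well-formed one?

(a) x v h: profile 3-4-3 — violates.
(b) k ɣ t l: profile 1-4-1-6 — violates.
(c) r θ ʃ: profile 7-3-3 — violates.
(d) ʒ θ ŋ: profile 4-3-5 — violates.
(e) ɫ l ɾ r: profile 6-6-7-7 — obeys.

e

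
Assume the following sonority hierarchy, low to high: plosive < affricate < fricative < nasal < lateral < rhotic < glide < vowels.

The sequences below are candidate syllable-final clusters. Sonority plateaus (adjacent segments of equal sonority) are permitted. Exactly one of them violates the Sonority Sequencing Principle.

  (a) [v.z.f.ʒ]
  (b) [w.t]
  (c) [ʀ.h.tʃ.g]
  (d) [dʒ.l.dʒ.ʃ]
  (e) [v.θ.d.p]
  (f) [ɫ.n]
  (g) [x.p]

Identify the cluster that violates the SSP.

d

(a) 3-3-3-3 → obeys
(b) 7-1 → obeys
(c) 6-3-2-1 → obeys
(d) 2-5-2-3 → violates
(e) 3-3-1-1 → obeys
(f) 5-4 → obeys
(g) 3-1 → obeys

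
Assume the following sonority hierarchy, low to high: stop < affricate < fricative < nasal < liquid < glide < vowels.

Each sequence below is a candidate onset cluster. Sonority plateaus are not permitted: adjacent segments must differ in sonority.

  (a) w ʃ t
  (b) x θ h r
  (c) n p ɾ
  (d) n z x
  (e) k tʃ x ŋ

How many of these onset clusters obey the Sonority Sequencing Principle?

(a) 6-3-1 → violates
(b) 3-3-3-5 → violates
(c) 4-1-5 → violates
(d) 4-3-3 → violates
(e) 1-2-3-4 → obeys

1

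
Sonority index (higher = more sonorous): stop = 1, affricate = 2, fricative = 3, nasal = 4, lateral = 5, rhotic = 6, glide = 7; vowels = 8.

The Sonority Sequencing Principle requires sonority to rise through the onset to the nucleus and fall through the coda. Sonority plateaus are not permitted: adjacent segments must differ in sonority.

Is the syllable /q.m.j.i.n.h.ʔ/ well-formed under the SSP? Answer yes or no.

yes

Onset: /q/ is a stop (sonority 1), /m/ is a nasal (sonority 4), /j/ is a glide (sonority 7); then the nucleus /i/ (sonority 8).
Onset profile 1-4-7-8 — rises to the nucleus.
Coda: /n/ is a nasal (sonority 4), /h/ is a fricative (sonority 3), /ʔ/ is a stop (sonority 1).
Coda profile 8-4-3-1 — falls from the nucleus.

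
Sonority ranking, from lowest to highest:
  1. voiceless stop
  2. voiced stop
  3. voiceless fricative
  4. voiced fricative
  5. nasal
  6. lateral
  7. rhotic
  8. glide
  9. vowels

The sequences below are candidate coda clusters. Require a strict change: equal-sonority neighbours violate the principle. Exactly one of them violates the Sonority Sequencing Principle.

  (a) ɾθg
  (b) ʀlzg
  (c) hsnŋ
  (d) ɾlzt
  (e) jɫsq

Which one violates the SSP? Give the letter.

(a) ɾθg: profile 7-3-2 — obeys.
(b) ʀlzg: profile 7-6-4-2 — obeys.
(c) hsnŋ: profile 3-3-5-5 — violates.
(d) ɾlzt: profile 7-6-4-1 — obeys.
(e) jɫsq: profile 8-6-3-1 — obeys.

c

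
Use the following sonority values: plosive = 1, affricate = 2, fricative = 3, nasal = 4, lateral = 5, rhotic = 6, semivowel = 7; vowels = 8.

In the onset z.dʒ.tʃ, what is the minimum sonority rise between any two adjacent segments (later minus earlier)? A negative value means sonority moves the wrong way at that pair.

/z/: fricative = 3.
/dʒ/: affricate = 2.
/tʃ/: affricate = 2.
/z/→/dʒ/: change -1.
/dʒ/→/tʃ/: change +0.
Minimum = -1.

-1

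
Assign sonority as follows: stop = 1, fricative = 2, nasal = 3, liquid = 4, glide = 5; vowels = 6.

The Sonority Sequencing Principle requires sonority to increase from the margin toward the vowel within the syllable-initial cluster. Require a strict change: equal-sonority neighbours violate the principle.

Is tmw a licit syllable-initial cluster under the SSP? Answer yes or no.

/t/ — stop, sonority 1.
/m/ — nasal, sonority 3.
/w/ — glide, sonority 5.
The profile 1-3-5 strictly rises, so the syllable-initial cluster satisfies the SSP.

yes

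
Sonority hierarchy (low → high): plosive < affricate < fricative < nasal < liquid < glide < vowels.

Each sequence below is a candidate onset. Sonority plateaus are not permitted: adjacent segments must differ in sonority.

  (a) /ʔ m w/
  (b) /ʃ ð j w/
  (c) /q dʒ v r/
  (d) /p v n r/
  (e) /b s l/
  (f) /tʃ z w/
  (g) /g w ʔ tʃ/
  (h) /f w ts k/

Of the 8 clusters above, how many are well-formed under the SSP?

(a) /ʔ m w/: profile 1-4-6 — obeys.
(b) /ʃ ð j w/: profile 3-3-6-6 — violates.
(c) /q dʒ v r/: profile 1-2-3-5 — obeys.
(d) /p v n r/: profile 1-3-4-5 — obeys.
(e) /b s l/: profile 1-3-5 — obeys.
(f) /tʃ z w/: profile 2-3-6 — obeys.
(g) /g w ʔ tʃ/: profile 1-6-1-2 — violates.
(h) /f w ts k/: profile 3-6-2-1 — violates.

5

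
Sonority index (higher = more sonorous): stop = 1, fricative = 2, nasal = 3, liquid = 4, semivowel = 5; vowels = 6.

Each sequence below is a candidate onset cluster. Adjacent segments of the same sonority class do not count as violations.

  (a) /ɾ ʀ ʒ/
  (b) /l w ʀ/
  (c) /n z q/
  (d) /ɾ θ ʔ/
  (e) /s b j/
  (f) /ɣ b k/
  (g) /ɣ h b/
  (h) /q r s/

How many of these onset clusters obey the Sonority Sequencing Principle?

(a) sonority 4-4-2: ill-formed.
(b) sonority 4-5-4: ill-formed.
(c) sonority 3-2-1: ill-formed.
(d) sonority 4-2-1: ill-formed.
(e) sonority 2-1-5: ill-formed.
(f) sonority 2-1-1: ill-formed.
(g) sonority 2-2-1: ill-formed.
(h) sonority 1-4-2: ill-formed.

0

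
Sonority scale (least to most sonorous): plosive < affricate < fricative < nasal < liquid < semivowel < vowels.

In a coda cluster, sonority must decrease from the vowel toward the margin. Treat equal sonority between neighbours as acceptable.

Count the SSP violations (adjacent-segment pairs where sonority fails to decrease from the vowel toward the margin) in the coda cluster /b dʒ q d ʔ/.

1

/b/ — plosive, sonority 1.
/dʒ/ — affricate, sonority 2.
/q/ — plosive, sonority 1.
/d/ — plosive, sonority 1.
/ʔ/ — plosive, sonority 1.
/b/→/dʒ/: 1→2 (does not fall) — violation.
/dʒ/→/q/: 2→1 (falls) — ok.
/q/→/d/: 1→1 (plateau, allowed) — ok.
/d/→/ʔ/: 1→1 (plateau, allowed) — ok.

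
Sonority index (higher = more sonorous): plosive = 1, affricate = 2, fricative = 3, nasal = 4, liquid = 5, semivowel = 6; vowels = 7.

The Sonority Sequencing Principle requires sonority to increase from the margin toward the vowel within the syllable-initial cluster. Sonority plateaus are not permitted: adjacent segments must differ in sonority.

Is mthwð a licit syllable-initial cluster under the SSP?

/m/ — nasal, sonority 4.
/t/ — plosive, sonority 1.
/h/ — fricative, sonority 3.
/w/ — semivowel, sonority 6.
/ð/ — fricative, sonority 3.
The profile is 4-1-3-6-3. Between /m/ (4) and /t/ (1) sonority does not rise, so the cluster violates the SSP.

no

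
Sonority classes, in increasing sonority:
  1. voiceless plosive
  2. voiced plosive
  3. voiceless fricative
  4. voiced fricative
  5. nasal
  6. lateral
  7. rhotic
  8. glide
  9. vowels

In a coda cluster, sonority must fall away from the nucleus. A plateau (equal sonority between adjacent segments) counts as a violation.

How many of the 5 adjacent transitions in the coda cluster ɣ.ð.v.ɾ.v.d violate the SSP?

/ɣ/: voiced fricative = 4.
/ð/: voiced fricative = 4.
/v/: voiced fricative = 4.
/ɾ/: rhotic = 7.
/v/: voiced fricative = 4.
/d/: voiced plosive = 2.
/ɣ/→/ð/: 4→4 (plateau) — violation.
/ð/→/v/: 4→4 (plateau) — violation.
/v/→/ɾ/: 4→7 (does not fall) — violation.
/ɾ/→/v/: 7→4 (falls) — ok.
/v/→/d/: 4→2 (falls) — ok.

3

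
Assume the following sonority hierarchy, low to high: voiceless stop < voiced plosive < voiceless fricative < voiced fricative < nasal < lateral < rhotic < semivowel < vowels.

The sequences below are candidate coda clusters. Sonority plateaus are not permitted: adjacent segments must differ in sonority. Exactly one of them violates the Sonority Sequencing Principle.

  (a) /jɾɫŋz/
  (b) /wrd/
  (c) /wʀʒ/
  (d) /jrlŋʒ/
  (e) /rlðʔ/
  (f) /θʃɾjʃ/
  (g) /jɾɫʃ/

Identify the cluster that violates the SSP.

(a) /jɾɫŋz/: profile 8-7-6-5-4 — obeys.
(b) /wrd/: profile 8-7-2 — obeys.
(c) /wʀʒ/: profile 8-7-4 — obeys.
(d) /jrlŋʒ/: profile 8-7-6-5-4 — obeys.
(e) /rlðʔ/: profile 7-6-4-1 — obeys.
(f) /θʃɾjʃ/: profile 3-3-7-8-3 — violates.
(g) /jɾɫʃ/: profile 8-7-6-3 — obeys.

f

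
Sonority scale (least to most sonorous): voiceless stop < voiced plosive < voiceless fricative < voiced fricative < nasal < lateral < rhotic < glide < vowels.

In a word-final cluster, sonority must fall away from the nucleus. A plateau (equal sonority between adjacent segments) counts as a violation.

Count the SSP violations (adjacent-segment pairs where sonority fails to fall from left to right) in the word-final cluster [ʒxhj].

2

/ʒ/ — voiced fricative, sonority 4.
/x/ — voiceless fricative, sonority 3.
/h/ — voiceless fricative, sonority 3.
/j/ — glide, sonority 8.
/ʒ/→/x/: 4→3 (falls) — ok.
/x/→/h/: 3→3 (plateau) — violation.
/h/→/j/: 3→8 (does not fall) — violation.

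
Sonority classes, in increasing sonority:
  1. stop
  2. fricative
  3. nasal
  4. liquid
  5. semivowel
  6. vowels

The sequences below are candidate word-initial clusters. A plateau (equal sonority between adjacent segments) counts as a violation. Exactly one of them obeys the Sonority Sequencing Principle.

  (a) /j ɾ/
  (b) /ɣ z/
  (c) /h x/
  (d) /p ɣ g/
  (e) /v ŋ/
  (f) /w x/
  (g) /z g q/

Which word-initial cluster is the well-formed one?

(a) 5-4 → violates
(b) 2-2 → violates
(c) 2-2 → violates
(d) 1-2-1 → violates
(e) 2-3 → obeys
(f) 5-2 → violates
(g) 2-1-1 → violates

e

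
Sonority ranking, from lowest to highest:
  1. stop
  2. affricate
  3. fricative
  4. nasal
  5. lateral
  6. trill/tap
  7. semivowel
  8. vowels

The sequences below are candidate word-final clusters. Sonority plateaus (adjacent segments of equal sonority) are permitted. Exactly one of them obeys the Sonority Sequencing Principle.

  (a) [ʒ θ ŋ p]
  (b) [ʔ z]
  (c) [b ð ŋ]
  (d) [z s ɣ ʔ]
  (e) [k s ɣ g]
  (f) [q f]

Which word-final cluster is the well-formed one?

(a) [ʒ θ ŋ p]: profile 3-3-4-1 — violates.
(b) [ʔ z]: profile 1-3 — violates.
(c) [b ð ŋ]: profile 1-3-4 — violates.
(d) [z s ɣ ʔ]: profile 3-3-3-1 — obeys.
(e) [k s ɣ g]: profile 1-3-3-1 — violates.
(f) [q f]: profile 1-3 — violates.

d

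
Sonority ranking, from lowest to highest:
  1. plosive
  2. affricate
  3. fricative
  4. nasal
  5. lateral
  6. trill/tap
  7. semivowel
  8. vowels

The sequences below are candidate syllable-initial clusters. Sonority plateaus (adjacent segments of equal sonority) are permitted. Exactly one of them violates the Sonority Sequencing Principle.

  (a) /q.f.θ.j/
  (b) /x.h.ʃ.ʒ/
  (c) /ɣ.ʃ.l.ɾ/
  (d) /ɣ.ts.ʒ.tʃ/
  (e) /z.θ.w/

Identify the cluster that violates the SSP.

d

(a) 1-3-3-7 → obeys
(b) 3-3-3-3 → obeys
(c) 3-3-5-6 → obeys
(d) 3-2-3-2 → violates
(e) 3-3-7 → obeys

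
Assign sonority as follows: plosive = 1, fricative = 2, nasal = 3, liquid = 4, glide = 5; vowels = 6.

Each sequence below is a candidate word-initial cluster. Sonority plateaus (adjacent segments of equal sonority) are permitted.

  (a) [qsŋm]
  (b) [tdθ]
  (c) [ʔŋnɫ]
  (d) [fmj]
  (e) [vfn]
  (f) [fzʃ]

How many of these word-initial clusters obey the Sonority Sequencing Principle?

(a) 1-2-3-3 → obeys
(b) 1-1-2 → obeys
(c) 1-3-3-4 → obeys
(d) 2-3-5 → obeys
(e) 2-2-3 → obeys
(f) 2-2-2 → obeys

6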